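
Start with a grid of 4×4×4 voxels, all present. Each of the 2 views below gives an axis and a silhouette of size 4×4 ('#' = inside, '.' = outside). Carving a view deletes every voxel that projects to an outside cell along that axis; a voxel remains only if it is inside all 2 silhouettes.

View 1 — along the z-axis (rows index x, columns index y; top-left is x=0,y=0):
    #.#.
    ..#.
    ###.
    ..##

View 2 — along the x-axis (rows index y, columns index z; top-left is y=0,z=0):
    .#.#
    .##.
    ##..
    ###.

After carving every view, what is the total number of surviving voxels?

remaining voxels: 17

start: 4×4×4 = 64 voxels
after view 1 [z-axis, 8 of 16 cells solid] → remaining = 32
after view 2 [x-axis, 9 of 16 cells solid] → remaining = 17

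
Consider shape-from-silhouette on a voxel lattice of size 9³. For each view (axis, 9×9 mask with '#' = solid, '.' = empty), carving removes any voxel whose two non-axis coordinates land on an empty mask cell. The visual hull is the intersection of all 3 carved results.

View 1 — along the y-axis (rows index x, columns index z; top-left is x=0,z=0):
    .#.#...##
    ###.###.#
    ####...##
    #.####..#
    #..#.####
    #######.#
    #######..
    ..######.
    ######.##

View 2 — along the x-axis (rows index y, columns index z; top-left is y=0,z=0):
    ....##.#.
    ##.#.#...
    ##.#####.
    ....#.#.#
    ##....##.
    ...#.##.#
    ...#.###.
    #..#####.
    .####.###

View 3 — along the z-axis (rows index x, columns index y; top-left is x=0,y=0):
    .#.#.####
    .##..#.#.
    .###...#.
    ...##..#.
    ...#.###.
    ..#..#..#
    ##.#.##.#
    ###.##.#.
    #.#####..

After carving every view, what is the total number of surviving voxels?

before carving: 729 voxels (9×9×9)
step 1: project along y, AND mask (58/81) → |grid| = 522
step 2: project along x, AND mask (42/81) → |grid| = 265
step 3: project along z, AND mask (42/81) → |grid| = 136

|visual hull| = 136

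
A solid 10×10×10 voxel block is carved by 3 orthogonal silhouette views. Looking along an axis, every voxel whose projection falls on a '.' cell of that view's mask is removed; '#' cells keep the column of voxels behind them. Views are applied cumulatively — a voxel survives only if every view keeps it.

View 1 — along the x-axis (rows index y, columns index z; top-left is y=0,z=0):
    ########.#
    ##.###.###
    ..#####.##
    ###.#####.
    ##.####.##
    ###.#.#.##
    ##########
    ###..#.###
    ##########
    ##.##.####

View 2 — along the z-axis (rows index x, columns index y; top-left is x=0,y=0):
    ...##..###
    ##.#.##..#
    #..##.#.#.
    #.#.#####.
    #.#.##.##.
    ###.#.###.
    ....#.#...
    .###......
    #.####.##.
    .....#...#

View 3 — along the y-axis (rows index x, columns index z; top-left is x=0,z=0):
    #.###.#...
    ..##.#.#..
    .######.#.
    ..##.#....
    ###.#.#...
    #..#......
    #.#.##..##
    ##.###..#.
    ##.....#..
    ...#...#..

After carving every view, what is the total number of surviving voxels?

initial block: 10^3 = 1000
[1] x-view keeps 82 columns → grid now 820
[2] z-view keeps 50 columns → grid now 413
[3] y-view keeps 43 columns → grid now 166

|visual hull| = 166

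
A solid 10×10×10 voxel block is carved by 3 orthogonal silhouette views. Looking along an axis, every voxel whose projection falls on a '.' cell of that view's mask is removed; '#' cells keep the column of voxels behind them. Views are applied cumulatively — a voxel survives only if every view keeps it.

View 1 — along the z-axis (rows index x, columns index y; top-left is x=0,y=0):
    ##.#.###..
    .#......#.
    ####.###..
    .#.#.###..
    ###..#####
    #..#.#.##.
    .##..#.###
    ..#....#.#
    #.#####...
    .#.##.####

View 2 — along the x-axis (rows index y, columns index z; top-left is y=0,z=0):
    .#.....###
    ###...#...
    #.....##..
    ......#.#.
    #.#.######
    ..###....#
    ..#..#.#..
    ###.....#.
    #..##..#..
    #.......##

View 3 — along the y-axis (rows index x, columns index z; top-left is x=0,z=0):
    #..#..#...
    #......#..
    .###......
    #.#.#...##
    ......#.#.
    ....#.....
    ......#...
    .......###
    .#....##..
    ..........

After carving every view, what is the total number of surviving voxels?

full grid |V| = 1000
V1 z: intersect with XY mask (55 set) -- 550 left
V2 x: intersect with YZ mask (39 set) -- 201 left
V3 y: intersect with XZ mask (23 set) -- 47 left

47 voxels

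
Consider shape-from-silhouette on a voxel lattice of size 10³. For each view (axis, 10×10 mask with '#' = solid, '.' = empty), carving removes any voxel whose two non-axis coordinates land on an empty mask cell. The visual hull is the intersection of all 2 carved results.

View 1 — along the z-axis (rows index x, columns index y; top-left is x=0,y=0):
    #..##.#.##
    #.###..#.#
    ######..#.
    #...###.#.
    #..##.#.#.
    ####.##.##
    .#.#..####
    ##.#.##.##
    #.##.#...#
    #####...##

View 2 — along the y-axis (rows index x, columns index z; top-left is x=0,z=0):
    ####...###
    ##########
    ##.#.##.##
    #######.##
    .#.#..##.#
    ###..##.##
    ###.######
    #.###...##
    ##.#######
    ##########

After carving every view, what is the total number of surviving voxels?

before carving: 1000 voxels (10×10×10)
after view 1 [z-axis, 62 of 100 cells solid] → remaining = 620
after view 2 [y-axis, 79 of 100 cells solid] → remaining = 488

|visual hull| = 488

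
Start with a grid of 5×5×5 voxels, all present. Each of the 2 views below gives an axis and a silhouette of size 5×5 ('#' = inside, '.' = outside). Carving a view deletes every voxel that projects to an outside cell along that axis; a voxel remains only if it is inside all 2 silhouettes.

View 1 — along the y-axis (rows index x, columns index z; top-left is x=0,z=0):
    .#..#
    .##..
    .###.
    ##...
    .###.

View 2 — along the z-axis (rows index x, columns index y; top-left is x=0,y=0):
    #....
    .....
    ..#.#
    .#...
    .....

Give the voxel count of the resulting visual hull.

initial block: 5^3 = 125
step 1: project along y, AND mask (12/25) → |grid| = 60
step 2: project along z, AND mask (4/25) → |grid| = 10

10 voxels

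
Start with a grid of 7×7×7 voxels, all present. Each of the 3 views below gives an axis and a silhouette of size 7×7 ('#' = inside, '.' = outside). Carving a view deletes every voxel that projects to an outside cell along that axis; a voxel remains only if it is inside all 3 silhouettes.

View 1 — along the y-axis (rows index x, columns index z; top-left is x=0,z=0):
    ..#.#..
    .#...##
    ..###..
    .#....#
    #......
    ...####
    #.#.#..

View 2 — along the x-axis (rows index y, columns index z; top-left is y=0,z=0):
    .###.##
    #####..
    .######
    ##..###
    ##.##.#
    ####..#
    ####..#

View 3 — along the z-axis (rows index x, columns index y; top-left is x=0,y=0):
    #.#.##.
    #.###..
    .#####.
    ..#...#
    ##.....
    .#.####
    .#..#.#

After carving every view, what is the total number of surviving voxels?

start: 7×7×7 = 343 voxels
carve view 1 (along y, XZ-mask fill 18/49): 126 voxels remain
carve view 2 (along x, YZ-mask fill 36/49): 91 voxels remain
carve view 3 (along z, XY-mask fill 25/49): 51 voxels remain

|visual hull| = 51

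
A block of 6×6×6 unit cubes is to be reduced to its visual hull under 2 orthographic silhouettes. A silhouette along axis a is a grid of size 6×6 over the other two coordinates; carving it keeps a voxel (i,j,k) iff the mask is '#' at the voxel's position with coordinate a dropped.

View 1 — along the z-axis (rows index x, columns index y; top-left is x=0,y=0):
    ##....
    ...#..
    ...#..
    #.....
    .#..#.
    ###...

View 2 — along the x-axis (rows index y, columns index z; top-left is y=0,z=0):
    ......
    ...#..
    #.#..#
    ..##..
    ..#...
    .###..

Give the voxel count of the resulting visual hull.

before carving: 216 voxels (6×6×6)
[1] z-view keeps 10 columns → grid now 60
[2] x-view keeps 10 columns → grid now 11

|visual hull| = 11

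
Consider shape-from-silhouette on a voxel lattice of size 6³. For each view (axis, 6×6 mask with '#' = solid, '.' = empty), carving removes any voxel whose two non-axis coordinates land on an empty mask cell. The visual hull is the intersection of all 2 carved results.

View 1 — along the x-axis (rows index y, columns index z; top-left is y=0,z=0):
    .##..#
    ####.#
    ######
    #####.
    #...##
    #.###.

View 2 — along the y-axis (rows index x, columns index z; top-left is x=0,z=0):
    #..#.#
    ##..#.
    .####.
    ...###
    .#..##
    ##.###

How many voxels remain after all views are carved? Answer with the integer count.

before carving: 216 voxels (6×6×6)
after view 1 [x-axis, 26 of 36 cells solid] → remaining = 156
after view 2 [y-axis, 21 of 36 cells solid] → remaining = 88

|visual hull| = 88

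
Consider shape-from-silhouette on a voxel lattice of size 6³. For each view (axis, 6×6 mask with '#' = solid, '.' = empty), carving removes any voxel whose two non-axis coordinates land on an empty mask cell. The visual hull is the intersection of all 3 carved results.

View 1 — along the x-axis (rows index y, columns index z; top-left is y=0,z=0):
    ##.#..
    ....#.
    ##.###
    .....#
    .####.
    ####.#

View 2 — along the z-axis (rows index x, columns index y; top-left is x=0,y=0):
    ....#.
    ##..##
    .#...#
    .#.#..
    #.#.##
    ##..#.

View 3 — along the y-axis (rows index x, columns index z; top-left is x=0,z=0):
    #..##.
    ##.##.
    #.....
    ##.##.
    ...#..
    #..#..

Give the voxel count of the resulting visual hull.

start: 6×6×6 = 216 voxels
  1. axis=0 (YZ plane), |mask|=19  ⇒  voxels=114
  2. axis=2 (XY plane), |mask|=16  ⇒  voxels=50
  3. axis=1 (XZ plane), |mask|=15  ⇒  voxels=21

remaining voxels: 21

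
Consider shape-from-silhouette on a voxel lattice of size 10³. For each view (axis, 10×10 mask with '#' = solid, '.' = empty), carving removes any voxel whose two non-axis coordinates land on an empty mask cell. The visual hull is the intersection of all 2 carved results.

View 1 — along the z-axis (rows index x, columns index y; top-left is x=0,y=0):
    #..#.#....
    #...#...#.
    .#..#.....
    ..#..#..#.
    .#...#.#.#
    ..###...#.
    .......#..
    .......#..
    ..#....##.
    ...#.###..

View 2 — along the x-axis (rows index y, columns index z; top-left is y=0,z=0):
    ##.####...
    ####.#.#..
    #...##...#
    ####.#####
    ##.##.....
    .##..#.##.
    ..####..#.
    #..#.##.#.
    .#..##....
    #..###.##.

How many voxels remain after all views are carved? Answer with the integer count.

start: 10×10×10 = 1000 voxels
step 1: project along z, AND mask (28/100) → |grid| = 280
step 2: project along x, AND mask (53/100) → |grid| = 143

remaining voxels: 143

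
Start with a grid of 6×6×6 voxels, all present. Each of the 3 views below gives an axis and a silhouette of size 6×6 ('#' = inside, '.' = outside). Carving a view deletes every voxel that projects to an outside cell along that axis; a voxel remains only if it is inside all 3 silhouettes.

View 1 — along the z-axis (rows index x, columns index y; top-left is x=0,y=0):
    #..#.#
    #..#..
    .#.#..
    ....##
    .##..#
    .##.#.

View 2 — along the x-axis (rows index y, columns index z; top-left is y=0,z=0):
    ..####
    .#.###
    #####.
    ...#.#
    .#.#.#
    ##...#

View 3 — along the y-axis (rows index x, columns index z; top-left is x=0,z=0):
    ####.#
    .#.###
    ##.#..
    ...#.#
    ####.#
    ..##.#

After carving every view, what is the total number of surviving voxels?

|visual hull| = 35

before carving: 216 voxels (6×6×6)
  1. axis=2 (XY plane), |mask|=15  ⇒  voxels=90
  2. axis=0 (YZ plane), |mask|=21  ⇒  voxels=51
  3. axis=1 (XZ plane), |mask|=22  ⇒  voxels=35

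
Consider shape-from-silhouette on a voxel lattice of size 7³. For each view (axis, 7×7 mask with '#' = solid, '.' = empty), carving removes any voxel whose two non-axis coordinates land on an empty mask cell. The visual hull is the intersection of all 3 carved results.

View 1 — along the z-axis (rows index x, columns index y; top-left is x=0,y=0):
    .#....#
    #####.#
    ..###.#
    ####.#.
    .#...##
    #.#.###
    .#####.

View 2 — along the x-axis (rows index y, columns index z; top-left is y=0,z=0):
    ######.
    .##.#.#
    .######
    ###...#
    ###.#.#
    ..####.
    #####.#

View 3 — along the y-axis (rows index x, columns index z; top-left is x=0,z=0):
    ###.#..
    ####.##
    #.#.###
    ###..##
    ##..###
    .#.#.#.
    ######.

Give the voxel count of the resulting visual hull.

start: 7×7×7 = 343 voxels
step 1: project along z, AND mask (30/49) → |grid| = 210
step 2: project along x, AND mask (35/49) → |grid| = 150
step 3: project along y, AND mask (34/49) → |grid| = 104

|visual hull| = 104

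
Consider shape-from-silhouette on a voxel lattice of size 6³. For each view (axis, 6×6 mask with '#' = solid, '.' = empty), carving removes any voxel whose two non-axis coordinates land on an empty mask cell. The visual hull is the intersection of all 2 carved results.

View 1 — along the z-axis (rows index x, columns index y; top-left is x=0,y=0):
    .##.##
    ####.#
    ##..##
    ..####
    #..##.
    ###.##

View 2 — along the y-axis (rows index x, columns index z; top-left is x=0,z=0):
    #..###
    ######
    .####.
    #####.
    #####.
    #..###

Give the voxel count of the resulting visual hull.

full grid |V| = 216
  1. axis=2 (XY plane), |mask|=25  ⇒  voxels=150
  2. axis=1 (XZ plane), |mask|=28  ⇒  voxels=117

voxel count = 117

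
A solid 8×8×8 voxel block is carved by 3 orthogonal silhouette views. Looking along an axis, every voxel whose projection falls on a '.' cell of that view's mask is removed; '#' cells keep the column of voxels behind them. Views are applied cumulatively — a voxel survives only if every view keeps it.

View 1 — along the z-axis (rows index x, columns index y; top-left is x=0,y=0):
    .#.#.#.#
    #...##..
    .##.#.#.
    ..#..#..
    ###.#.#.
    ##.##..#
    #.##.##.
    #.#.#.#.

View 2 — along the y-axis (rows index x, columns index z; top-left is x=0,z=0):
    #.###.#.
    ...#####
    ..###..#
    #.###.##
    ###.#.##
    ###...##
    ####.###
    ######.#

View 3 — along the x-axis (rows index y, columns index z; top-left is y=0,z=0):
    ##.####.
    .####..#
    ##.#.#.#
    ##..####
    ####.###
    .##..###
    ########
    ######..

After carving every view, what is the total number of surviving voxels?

132 voxels

full grid |V| = 512
[1] z-view keeps 32 columns → grid now 256
[2] y-view keeps 45 columns → grid now 181
[3] x-view keeps 48 columns → grid now 132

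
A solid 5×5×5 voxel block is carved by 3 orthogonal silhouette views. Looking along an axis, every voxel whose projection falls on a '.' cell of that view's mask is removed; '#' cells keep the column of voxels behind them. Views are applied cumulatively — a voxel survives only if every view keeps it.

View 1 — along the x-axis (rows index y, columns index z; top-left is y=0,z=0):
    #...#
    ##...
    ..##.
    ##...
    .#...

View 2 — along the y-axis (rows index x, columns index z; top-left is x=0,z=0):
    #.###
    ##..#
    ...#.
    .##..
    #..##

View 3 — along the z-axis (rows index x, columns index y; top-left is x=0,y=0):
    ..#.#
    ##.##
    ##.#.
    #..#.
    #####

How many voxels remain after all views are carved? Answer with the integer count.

voxel count = 15

full grid |V| = 125
step 1: project along x, AND mask (9/25) → |grid| = 45
step 2: project along y, AND mask (13/25) → |grid| = 23
step 3: project along z, AND mask (16/25) → |grid| = 15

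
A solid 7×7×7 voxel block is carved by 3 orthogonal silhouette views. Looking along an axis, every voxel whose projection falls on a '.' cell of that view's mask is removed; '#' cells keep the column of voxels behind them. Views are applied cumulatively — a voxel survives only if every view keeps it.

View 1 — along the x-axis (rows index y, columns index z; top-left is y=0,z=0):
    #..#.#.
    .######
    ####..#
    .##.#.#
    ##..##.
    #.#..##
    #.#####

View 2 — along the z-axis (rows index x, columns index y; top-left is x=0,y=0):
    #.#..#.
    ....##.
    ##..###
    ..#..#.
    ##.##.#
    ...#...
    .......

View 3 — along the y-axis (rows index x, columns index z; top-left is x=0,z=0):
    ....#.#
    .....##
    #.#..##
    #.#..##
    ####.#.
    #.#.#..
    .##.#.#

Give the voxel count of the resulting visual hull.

initial block: 7^3 = 343
after view 1 [x-axis, 32 of 49 cells solid] → remaining = 224
after view 2 [z-axis, 18 of 49 cells solid] → remaining = 79
after view 3 [y-axis, 24 of 49 cells solid] → remaining = 45

remaining voxels: 45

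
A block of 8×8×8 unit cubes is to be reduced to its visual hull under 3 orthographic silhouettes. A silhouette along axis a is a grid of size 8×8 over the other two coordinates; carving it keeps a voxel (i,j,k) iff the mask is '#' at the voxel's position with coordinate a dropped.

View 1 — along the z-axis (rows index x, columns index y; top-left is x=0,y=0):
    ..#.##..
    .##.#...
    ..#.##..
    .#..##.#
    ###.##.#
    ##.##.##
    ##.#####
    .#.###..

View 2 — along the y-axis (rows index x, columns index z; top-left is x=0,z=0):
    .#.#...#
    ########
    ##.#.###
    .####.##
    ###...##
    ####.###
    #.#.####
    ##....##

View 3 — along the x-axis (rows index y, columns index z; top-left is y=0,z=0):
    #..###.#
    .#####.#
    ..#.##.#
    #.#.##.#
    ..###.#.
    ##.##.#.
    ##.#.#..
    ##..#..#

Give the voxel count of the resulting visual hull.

full grid |V| = 512
V1 z: intersect with XY mask (36 set) -- 288 left
V2 y: intersect with XZ mask (45 set) -- 205 left
V3 x: intersect with YZ mask (37 set) -- 112 left

voxel count = 112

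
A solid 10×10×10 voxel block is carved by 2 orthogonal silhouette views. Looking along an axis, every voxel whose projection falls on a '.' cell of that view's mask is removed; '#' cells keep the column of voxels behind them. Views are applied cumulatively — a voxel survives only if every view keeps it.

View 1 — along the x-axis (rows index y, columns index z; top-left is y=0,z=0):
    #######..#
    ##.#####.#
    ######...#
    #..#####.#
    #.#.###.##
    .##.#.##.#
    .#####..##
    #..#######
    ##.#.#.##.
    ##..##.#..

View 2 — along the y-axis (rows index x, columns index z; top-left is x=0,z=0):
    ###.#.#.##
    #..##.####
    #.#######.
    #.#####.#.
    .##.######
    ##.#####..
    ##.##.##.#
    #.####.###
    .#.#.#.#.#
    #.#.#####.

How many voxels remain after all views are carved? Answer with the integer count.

494 voxels

initial block: 10^3 = 1000
carve view 1 (along x, YZ-mask fill 69/100): 690 voxels remain
carve view 2 (along y, XZ-mask fill 71/100): 494 voxels remain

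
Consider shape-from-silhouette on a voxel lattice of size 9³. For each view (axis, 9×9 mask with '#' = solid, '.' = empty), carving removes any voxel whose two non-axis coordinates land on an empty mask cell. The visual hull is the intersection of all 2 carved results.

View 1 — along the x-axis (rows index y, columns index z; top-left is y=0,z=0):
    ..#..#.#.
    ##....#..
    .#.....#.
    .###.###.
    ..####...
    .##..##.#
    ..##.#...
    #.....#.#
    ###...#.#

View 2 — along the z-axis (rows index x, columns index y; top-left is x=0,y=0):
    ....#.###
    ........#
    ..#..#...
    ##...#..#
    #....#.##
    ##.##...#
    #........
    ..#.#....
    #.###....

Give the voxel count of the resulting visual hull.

voxel count = 104

before carving: 729 voxels (9×9×9)
  1. axis=0 (YZ plane), |mask|=34  ⇒  voxels=306
  2. axis=2 (XY plane), |mask|=27  ⇒  voxels=104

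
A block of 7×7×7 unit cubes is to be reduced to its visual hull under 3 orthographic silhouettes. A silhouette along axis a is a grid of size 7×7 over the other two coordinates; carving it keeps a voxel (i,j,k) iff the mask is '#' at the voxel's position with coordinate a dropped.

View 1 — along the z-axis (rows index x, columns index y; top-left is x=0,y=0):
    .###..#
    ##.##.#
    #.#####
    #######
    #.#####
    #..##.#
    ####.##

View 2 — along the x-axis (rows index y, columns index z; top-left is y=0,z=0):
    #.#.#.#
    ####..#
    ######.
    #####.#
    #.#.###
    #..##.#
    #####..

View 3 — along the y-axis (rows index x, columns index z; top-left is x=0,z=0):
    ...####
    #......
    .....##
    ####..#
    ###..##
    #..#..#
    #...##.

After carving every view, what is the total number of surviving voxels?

remaining voxels: 89

initial block: 7^3 = 343
V1 z: intersect with XY mask (38 set) -- 266 left
V2 x: intersect with YZ mask (35 set) -- 192 left
V3 y: intersect with XZ mask (23 set) -- 89 left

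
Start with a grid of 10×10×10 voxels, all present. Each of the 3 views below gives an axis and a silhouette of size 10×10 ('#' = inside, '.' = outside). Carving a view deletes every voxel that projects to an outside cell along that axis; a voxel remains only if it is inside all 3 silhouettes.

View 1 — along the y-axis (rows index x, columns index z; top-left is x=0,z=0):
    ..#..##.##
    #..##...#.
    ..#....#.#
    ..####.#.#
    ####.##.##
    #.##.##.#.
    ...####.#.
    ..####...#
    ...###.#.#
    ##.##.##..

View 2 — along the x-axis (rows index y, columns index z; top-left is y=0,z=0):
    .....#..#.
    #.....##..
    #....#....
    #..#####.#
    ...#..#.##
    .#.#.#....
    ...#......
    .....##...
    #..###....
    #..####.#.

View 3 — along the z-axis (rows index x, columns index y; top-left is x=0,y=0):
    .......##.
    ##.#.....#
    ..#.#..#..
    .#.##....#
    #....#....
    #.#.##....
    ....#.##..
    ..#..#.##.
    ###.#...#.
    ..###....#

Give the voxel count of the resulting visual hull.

full grid |V| = 1000
V1 y: intersect with XZ mask (53 set) -- 530 left
V2 x: intersect with YZ mask (34 set) -- 197 left
V3 z: intersect with XY mask (35 set) -- 71 left

|visual hull| = 71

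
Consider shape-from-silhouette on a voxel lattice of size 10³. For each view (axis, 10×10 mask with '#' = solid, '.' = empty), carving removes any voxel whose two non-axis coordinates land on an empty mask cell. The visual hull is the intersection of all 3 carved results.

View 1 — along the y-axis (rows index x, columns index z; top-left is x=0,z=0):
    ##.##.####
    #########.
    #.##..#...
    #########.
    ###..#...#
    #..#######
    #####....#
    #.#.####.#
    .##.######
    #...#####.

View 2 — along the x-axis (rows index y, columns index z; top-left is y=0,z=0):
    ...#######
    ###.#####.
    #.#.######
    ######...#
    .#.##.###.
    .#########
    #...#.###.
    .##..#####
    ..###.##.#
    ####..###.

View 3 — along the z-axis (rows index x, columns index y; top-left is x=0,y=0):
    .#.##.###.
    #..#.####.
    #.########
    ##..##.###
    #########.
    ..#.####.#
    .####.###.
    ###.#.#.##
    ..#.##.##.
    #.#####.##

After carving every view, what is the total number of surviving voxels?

full grid |V| = 1000
after view 1 [y-axis, 70 of 100 cells solid] → remaining = 700
after view 2 [x-axis, 70 of 100 cells solid] → remaining = 491
after view 3 [z-axis, 70 of 100 cells solid] → remaining = 326

voxel count = 326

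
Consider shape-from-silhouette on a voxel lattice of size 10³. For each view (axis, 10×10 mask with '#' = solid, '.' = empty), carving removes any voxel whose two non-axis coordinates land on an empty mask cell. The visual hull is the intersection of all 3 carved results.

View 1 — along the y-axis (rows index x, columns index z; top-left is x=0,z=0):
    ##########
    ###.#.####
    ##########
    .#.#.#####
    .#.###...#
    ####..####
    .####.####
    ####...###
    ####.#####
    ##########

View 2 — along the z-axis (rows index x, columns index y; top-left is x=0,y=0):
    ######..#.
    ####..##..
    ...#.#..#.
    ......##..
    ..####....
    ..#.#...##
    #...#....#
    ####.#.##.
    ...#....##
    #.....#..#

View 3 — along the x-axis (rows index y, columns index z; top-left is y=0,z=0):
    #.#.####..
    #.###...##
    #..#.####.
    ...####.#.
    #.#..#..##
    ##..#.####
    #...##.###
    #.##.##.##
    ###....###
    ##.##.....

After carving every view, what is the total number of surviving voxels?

before carving: 1000 voxels (10×10×10)
step 1: project along y, AND mask (82/100) → |grid| = 820
step 2: project along z, AND mask (42/100) → |grid| = 344
step 3: project along x, AND mask (58/100) → |grid| = 192

192 voxels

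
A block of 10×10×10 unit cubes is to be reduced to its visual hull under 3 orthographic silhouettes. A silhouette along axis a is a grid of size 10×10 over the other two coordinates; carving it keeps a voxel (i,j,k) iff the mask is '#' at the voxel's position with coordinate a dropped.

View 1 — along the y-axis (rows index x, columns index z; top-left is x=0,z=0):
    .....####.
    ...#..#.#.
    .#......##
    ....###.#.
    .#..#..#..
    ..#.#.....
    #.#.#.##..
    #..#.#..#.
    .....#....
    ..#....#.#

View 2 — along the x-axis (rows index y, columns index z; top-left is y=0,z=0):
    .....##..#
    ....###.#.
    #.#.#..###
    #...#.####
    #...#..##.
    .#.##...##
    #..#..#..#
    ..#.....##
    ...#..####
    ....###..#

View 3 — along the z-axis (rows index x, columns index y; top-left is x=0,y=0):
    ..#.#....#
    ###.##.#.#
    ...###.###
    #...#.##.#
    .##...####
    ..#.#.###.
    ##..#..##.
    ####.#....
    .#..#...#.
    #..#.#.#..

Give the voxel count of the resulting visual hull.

full grid |V| = 1000
after view 1 [y-axis, 32 of 100 cells solid] → remaining = 320
after view 2 [x-axis, 44 of 100 cells solid] → remaining = 149
after view 3 [z-axis, 49 of 100 cells solid] → remaining = 69

|visual hull| = 69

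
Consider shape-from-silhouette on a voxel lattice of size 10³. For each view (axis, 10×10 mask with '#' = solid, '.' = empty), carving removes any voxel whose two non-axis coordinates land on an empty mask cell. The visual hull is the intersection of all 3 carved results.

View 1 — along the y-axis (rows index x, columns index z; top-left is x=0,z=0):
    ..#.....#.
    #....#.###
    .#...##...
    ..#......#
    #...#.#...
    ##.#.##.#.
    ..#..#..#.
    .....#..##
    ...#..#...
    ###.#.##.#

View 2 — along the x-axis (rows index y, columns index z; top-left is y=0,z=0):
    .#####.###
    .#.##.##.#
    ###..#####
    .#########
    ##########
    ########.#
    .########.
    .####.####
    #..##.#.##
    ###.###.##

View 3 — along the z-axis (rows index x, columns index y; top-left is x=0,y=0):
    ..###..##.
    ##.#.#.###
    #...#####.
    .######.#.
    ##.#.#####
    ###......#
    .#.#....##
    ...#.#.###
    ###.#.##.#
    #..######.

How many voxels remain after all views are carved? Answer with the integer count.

163 voxels

full grid |V| = 1000
carve view 1 (along y, XZ-mask fill 36/100): 360 voxels remain
carve view 2 (along x, YZ-mask fill 80/100): 285 voxels remain
carve view 3 (along z, XY-mask fill 60/100): 163 voxels remain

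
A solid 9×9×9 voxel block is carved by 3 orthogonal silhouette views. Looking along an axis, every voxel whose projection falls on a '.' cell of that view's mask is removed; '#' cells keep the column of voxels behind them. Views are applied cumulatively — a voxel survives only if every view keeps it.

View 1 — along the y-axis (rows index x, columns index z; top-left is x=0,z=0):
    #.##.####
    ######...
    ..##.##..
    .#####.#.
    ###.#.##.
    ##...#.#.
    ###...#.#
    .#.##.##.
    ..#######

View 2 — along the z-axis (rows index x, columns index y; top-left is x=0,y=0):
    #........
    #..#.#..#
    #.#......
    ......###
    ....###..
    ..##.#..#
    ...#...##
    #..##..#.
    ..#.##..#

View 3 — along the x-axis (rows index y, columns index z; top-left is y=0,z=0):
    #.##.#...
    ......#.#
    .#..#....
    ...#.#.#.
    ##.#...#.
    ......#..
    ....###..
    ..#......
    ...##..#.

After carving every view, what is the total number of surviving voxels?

remaining voxels: 45

start: 9×9×9 = 729 voxels
step 1: project along y, AND mask (50/81) → |grid| = 450
step 2: project along z, AND mask (28/81) → |grid| = 154
step 3: project along x, AND mask (23/81) → |grid| = 45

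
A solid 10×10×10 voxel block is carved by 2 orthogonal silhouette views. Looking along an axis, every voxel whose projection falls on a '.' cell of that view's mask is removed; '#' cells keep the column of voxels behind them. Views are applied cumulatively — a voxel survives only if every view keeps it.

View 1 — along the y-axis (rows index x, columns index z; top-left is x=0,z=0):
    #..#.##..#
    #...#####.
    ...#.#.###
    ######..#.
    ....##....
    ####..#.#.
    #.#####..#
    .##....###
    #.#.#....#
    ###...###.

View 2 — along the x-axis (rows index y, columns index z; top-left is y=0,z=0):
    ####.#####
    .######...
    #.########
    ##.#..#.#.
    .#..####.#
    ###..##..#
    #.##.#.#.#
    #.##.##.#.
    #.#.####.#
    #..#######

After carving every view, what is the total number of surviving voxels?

366 voxels

before carving: 1000 voxels (10×10×10)
[1] y-view keeps 53 columns → grid now 530
[2] x-view keeps 68 columns → grid now 366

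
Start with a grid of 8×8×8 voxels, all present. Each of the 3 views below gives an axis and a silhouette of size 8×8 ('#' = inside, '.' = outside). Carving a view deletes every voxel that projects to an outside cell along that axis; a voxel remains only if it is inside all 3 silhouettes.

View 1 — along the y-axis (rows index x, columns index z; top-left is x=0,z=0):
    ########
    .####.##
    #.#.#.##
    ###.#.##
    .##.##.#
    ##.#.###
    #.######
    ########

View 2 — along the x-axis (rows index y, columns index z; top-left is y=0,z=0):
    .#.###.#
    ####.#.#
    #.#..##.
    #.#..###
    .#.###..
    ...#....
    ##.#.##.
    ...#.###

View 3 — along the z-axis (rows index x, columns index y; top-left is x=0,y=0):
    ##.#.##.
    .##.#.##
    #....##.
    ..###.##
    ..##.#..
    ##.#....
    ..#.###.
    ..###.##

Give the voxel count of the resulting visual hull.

initial block: 8^3 = 512
[1] y-view keeps 51 columns → grid now 408
[2] x-view keeps 34 columns → grid now 208
[3] z-view keeps 33 columns → grid now 107

remaining voxels: 107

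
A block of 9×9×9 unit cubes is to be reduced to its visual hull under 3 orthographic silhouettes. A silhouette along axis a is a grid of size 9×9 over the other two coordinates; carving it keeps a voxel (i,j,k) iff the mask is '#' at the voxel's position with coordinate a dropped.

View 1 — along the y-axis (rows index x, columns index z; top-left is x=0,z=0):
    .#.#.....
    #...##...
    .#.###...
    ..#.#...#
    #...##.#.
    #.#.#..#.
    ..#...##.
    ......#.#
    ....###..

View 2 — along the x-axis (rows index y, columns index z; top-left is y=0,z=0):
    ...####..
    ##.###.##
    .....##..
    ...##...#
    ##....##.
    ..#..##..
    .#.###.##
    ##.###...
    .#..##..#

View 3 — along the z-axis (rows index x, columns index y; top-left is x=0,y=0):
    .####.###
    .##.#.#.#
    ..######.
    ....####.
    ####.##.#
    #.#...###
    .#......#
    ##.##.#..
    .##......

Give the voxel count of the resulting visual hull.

initial block: 9^3 = 729
[1] y-view keeps 28 columns → grid now 252
[2] x-view keeps 38 columns → grid now 125
[3] z-view keeps 43 columns → grid now 65

|visual hull| = 65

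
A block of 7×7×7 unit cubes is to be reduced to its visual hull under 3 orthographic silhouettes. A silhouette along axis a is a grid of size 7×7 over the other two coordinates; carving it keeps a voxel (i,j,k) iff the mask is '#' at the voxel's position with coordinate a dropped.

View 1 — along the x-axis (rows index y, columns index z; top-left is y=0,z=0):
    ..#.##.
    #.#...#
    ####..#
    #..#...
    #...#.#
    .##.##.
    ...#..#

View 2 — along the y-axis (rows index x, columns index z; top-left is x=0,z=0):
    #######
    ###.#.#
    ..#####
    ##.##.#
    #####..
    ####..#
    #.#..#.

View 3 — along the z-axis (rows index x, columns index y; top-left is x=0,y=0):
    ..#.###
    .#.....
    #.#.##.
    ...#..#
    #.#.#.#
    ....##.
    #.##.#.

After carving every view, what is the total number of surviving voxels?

52 voxels

full grid |V| = 343
V1 x: intersect with YZ mask (22 set) -- 154 left
V2 y: intersect with XZ mask (35 set) -- 114 left
V3 z: intersect with XY mask (21 set) -- 52 left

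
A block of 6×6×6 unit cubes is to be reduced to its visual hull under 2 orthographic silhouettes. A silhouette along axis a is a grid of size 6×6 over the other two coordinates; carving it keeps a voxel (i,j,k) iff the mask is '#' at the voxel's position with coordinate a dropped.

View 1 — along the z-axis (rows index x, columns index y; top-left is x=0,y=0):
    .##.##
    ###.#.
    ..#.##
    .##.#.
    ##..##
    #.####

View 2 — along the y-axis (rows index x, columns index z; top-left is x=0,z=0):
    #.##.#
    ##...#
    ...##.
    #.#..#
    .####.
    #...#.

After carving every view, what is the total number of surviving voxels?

initial block: 6^3 = 216
V1 z: intersect with XY mask (23 set) -- 138 left
V2 y: intersect with XZ mask (18 set) -- 69 left

voxel count = 69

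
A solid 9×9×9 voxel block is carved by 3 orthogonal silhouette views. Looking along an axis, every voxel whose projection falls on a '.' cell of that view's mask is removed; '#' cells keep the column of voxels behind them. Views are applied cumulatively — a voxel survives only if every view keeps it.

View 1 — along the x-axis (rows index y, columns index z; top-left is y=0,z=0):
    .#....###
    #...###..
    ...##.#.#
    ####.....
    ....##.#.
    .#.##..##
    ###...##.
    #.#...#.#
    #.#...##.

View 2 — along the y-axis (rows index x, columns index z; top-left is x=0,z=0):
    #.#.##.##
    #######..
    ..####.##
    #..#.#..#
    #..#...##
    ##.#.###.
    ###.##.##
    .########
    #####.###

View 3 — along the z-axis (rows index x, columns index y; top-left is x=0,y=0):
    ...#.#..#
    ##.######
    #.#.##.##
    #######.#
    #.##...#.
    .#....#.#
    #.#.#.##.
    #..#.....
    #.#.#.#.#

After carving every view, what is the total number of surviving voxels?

remaining voxels: 120

before carving: 729 voxels (9×9×9)
step 1: project along x, AND mask (37/81) → |grid| = 333
step 2: project along y, AND mask (56/81) → |grid| = 225
step 3: project along z, AND mask (44/81) → |grid| = 120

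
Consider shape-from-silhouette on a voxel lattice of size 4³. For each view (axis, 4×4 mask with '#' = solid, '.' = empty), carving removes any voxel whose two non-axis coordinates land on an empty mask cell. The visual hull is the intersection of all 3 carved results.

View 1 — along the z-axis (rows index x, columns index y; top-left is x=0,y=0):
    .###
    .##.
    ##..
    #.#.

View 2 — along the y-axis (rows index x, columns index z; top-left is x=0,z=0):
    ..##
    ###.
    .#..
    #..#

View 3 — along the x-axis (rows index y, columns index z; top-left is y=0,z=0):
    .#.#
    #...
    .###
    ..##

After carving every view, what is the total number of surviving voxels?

before carving: 64 voxels (4×4×4)
V1 z: intersect with XY mask (9 set) -- 36 left
V2 y: intersect with XZ mask (8 set) -- 18 left
V3 x: intersect with YZ mask (8 set) -- 10 left

|visual hull| = 10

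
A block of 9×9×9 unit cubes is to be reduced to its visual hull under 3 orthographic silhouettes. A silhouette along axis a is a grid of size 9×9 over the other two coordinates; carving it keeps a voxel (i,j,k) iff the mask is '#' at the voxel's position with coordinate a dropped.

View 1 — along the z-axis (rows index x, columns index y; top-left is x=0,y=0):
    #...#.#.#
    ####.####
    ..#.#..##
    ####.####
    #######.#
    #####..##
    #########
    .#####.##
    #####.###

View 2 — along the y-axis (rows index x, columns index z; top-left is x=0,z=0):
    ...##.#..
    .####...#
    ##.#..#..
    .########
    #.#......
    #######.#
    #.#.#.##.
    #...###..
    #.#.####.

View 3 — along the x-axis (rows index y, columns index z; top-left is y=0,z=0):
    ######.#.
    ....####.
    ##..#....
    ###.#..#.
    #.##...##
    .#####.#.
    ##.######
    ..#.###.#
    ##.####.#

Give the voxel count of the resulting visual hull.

start: 9×9×9 = 729 voxels
[1] z-view keeps 63 columns → grid now 567
[2] y-view keeps 45 columns → grid now 325
[3] x-view keeps 50 columns → grid now 202

202 voxels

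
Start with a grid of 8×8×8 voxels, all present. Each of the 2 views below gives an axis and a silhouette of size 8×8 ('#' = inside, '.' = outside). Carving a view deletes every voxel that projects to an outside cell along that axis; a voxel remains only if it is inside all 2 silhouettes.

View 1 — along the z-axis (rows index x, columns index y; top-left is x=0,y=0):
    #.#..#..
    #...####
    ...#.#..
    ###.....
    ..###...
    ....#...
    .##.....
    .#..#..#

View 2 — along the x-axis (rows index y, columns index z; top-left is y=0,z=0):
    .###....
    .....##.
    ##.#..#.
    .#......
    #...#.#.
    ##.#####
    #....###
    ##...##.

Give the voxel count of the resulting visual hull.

78 voxels

start: 8×8×8 = 512 voxels
V1 z: intersect with XY mask (22 set) -- 176 left
V2 x: intersect with YZ mask (28 set) -- 78 left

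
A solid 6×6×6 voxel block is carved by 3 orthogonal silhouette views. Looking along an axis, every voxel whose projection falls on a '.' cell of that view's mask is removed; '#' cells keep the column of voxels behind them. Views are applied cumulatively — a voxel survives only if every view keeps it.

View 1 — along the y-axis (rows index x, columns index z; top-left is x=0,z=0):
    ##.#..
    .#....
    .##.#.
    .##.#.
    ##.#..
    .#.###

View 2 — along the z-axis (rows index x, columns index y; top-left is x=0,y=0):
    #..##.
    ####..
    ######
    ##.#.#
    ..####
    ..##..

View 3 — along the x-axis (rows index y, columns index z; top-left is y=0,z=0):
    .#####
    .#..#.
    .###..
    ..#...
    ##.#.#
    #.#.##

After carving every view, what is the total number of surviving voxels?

full grid |V| = 216
carve view 1 (along y, XZ-mask fill 17/36): 102 voxels remain
carve view 2 (along z, XY-mask fill 23/36): 63 voxels remain
carve view 3 (along x, YZ-mask fill 19/36): 35 voxels remain

voxel count = 35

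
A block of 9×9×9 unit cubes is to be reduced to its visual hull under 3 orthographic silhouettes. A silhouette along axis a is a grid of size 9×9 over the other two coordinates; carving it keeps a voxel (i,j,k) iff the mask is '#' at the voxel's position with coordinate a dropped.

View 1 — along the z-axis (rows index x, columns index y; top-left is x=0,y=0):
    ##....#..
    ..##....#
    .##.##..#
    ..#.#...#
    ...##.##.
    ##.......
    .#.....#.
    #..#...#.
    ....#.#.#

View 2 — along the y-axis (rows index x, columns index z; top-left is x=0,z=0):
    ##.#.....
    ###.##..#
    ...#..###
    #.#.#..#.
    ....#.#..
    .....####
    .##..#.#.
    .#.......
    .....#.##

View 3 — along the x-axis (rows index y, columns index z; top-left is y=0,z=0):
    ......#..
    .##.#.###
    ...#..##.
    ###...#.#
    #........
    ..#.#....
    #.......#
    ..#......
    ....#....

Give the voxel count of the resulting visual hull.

voxel count = 27

start: 9×9×9 = 729 voxels
step 1: project along z, AND mask (28/81) → |grid| = 252
step 2: project along y, AND mask (31/81) → |grid| = 95
step 3: project along x, AND mask (22/81) → |grid| = 27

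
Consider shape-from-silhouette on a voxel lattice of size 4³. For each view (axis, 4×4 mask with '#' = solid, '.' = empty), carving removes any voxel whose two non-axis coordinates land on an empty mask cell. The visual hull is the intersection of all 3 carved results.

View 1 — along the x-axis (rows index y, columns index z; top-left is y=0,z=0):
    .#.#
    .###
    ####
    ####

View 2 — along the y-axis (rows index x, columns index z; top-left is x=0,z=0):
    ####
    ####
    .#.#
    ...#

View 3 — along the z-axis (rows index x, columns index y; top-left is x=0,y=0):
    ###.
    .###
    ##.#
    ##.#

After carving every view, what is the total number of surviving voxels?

before carving: 64 voxels (4×4×4)
[1] x-view keeps 13 columns → grid now 52
[2] y-view keeps 11 columns → grid now 38
[3] z-view keeps 12 columns → grid now 29

remaining voxels: 29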